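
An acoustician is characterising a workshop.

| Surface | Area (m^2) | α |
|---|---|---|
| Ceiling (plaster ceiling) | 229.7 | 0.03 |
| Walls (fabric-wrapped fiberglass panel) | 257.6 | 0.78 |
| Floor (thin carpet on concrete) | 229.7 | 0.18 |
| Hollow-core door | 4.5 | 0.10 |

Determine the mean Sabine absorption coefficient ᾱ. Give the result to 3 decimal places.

0.346

S = Σ Sᵢ = 229.7 + 257.6 + 229.7 + 4.5 = 721.5 m^2.
Weighted sum Σ Sα = 249.615.
ᾱ = A/S = 0.346.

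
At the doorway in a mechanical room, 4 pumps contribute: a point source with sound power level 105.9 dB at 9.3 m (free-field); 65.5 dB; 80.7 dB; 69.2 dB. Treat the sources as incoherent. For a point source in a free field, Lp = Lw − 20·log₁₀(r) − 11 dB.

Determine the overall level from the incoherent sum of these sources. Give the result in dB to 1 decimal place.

82.2 dB

Source at 9.3 m: Lp = 105.9 − 20·log₁₀(9.3) − 11 = 75.5 dB.
Converting to relative power and adding: 10^(75.5/10) + 10^(65.5/10) + 10^(80.7/10) + 10^(69.2/10) = 1.648e+08.
Back to dB: 10·log₁₀ Σ = 82.2 dB.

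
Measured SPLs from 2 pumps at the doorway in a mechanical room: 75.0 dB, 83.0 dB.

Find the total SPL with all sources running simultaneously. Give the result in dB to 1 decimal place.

83.6 dB

Sum in the linear (power) domain: Σ 10^(Lᵢ/10) = 10^(75.0/10) + 10^(83.0/10) = 2.311e+08.
Combined level = 10 log₁₀(2.311e+08) = 83.6 dB.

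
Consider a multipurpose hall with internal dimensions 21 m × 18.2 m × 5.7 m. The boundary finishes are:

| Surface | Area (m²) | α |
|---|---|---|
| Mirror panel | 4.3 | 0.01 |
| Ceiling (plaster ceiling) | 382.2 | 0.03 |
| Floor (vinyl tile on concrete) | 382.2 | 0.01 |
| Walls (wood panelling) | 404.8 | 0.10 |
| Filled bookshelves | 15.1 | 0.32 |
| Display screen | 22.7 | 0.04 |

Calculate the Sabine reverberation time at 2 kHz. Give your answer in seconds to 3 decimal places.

5.698 s

A = Σ Sᵢαᵢ = 4.3*0.01 + 382.2*0.03 + 382.2*0.01 + 404.8*0.10 + 15.1*0.32 + 22.7*0.04 = 61.551 sabins.
V = 21·18.2·5.7 = 2178.54 m³.
Sabine: RT60 = 0.161 × 2178.54 / 61.551 = 5.698 s.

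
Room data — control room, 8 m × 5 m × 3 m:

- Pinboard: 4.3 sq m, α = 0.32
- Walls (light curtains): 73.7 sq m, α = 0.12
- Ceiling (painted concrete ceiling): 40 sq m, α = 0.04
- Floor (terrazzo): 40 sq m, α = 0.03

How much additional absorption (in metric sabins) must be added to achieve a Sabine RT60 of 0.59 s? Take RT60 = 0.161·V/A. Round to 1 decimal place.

19.7 sabins

Equivalent absorption area: A₁ = 4.3×0.32 + 73.7×0.12 + 40×0.04 + 40×0.03 = 13.020 sq m.
For T = 0.59 s, need A₂ = 0.161·V/T = 0.161·120/0.59 = 32.746 sabins.
Additional absorption ΔA = 32.746 − 13.020 = 19.7 sabins.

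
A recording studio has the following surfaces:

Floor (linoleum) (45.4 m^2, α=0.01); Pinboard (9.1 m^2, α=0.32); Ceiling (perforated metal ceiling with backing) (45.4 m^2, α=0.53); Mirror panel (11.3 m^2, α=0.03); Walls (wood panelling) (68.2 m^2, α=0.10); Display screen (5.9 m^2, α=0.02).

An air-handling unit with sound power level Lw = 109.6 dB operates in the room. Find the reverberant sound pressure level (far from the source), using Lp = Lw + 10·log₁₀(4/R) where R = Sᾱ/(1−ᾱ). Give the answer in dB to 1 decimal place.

99.3 dB

A = 34.705 sabins; S = 185.3 m^2.
ᾱ = 34.705/185.3 = 0.1873; R = Sᾱ/(1−ᾱ) = 34.705/(1−0.1873) = 42.703 m^2.
Lp = 109.6 + 10·log₁₀(4/42.703) = 109.6 + (-10.28) = 99.3 dB.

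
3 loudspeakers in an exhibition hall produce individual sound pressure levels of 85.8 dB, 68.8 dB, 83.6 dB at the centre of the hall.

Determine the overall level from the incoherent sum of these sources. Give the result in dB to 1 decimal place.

Σ 10^(Lᵢ/10) = 6.169e+08.
Combined level = 10 log₁₀(6.169e+08) = 87.9 dB.

87.9 dB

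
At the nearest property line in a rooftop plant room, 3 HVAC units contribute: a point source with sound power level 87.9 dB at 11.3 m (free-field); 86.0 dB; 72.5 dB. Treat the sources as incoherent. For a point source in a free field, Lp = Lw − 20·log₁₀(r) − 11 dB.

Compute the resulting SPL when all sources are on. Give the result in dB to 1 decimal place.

86.2 dB

Source at 11.3 m: Lp = 87.9 − 20·log₁₀(11.3) − 11 = 55.8 dB.
Σ 10^(Lᵢ/10) = 4.163e+08.
Back to dB: 10·log₁₀ Σ = 86.2 dB.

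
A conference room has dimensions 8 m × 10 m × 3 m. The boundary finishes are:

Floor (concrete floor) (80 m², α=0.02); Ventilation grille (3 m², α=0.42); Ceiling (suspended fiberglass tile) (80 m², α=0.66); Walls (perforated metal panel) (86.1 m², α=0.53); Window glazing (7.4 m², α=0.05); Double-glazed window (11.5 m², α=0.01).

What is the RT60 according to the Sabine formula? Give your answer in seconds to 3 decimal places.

A = Σ Sᵢαᵢ = 80*0.02 + 3*0.42 + 80*0.66 + 86.1*0.53 + 7.4*0.05 + 11.5*0.01 = 101.778 sabins.
Room volume: 240 m³.
RT60 = 0.161 · V / A = 0.161 × 240 / 101.778 = 0.380 s.

0.380 seconds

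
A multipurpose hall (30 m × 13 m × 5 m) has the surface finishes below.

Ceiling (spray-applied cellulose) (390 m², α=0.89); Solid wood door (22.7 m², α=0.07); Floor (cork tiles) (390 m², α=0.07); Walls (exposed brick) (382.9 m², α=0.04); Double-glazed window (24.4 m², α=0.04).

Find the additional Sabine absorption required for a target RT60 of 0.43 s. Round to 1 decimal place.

Total absorption A₁ = 390·0.89 + 22.7·0.07 + 390·0.07 + 382.9·0.04 + 24.4·0.04
  = 347.100 + 1.589 + 27.300 + 15.316 + 0.976 = 392.281 m² sabins.
V = 1950 m³. Required absorption A₂ = 0.161 × 1950 / 0.43 = 730.116 sabins.
ΔA = A₂ − A₁ = 730.116 − 392.281 = 337.8 sabins.

337.8 sabins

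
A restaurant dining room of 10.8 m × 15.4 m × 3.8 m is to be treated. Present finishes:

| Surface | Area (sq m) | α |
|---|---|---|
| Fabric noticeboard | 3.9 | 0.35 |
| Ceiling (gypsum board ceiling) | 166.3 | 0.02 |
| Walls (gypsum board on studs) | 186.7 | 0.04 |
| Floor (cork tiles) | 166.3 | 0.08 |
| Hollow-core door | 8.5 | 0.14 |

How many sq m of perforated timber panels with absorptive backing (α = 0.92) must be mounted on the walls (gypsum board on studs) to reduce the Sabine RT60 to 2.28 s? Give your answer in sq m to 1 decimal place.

20.4

Equivalent absorption area: A₁ = 3.9×0.35 + 166.3×0.02 + 186.7×0.04 + 166.3×0.08 + 8.5×0.14 = 26.653 sq m.
Required A₂ = 0.161·632.016/2.28 = 44.629 sabins.
Absorption to add: 44.629 − 26.653 = 17.976 sabins.
Each sq m of panel replacing the walls (gypsum board on studs) adds (0.92 − 0.04) = 0.88 sabins.
Area = ΔA/Δα = 17.976/0.88 = 20.4 sq m.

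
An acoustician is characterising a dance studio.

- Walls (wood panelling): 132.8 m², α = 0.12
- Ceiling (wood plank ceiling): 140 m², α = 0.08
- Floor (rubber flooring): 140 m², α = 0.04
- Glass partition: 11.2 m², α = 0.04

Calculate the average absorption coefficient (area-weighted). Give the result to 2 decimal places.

Total surface area S = 424.0 m².
Σ(Sᵢαᵢ) = 132.8×0.12 + 140×0.08 + 140×0.04 + 11.2×0.04 = 33.184.
ᾱ = 33.184 / 424.0 = 0.08.

0.08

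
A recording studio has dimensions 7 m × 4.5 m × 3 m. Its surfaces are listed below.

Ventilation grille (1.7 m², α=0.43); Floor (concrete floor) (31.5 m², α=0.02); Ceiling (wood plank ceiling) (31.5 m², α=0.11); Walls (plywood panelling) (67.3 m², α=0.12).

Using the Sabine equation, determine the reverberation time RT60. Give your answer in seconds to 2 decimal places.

Equivalent absorption area: A = 1.7·0.43 + 31.5·0.02 + 31.5·0.11 + 67.3·0.12 = 12.902 m².
V = 7·4.5·3 = 94.5 m³.
Sabine: RT60 = 0.161 × 94.5 / 12.902 = 1.18 s.

1.18 s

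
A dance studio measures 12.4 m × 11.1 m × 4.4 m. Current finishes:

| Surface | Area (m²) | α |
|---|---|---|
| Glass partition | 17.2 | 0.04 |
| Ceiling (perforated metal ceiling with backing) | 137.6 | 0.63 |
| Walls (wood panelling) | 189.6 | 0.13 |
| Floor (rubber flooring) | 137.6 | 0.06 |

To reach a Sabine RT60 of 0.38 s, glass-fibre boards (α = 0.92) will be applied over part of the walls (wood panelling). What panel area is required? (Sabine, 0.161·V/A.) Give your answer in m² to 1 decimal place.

172.5

A₁ = Σ Sᵢαᵢ = 17.2*0.04 + 137.6*0.63 + 189.6*0.13 + 137.6*0.06 = 120.280 sabins.
V = 605.616 m³. Target absorption A₂ = 0.161 × 605.616 / 0.38 = 256.590 sabins.
Absorption to add: 256.590 − 120.280 = 136.310 sabins.
Net gain per m²: Δα = 0.92 − 0.13 = 0.79.
Area = ΔA/Δα = 136.310/0.79 = 172.5 m².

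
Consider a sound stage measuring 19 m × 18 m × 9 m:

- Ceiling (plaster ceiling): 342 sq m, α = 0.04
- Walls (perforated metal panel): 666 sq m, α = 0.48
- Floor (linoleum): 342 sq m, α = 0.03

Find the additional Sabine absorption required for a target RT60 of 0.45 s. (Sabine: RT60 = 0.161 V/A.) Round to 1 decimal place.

757.6 sabins

A₁ = Σ Sᵢαᵢ = 342*0.04 + 666*0.48 + 342*0.03 = 343.620 sabins.
V = 3078 m³. Required absorption A₂ = 0.161 × 3078 / 0.45 = 1101.240 sabins.
Shortfall: 1101.240 − 343.620 = 757.6 sabins.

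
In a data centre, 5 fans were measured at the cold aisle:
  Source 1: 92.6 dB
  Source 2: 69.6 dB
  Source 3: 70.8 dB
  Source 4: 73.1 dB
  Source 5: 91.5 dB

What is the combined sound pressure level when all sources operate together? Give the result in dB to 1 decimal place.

95.2 dB

Sum in the linear (power) domain: Σ 10^(Lᵢ/10) = 10^(92.6/10) + 10^(69.6/10) + 10^(70.8/10) + 10^(73.1/10) + 10^(91.5/10) = 3.274e+09.
Combined level = 10 log₁₀(3.274e+09) = 95.2 dB.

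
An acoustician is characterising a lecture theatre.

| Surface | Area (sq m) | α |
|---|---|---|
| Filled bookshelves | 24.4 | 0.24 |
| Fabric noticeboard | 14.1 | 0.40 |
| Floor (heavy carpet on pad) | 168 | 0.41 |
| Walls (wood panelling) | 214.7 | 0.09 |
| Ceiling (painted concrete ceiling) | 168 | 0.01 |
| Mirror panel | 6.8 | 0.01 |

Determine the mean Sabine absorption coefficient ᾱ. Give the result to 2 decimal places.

0.17

S = Σ Sᵢ = 24.4 + 14.1 + 168 + 214.7 + 168 + 6.8 = 596.0 sq m.
Σ(Sᵢαᵢ) = 24.4*0.24 + 14.1*0.40 + 168*0.41 + 214.7*0.09 + 168*0.01 + 6.8*0.01 = 101.447.
ᾱ = A/S = 0.17.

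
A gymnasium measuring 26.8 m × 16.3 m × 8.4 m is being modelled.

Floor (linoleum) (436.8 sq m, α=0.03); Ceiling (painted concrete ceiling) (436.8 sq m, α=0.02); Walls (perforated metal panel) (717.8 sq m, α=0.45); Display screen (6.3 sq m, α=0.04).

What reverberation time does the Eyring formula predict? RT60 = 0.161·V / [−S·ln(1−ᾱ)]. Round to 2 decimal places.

1.52 s

S = Σ Sᵢ = 1597.7 sq m.
Absorption A = 436.8×0.03 + 436.8×0.02 + 717.8×0.45 + 6.3×0.04 = 345.102 sabins.
Mean coefficient ᾱ = A/S = 0.2160.
−S·ln(1−ᾱ) = −1597.7 × ln(1 − 0.2160) = 388.794.
V = 26.8 × 16.3 × 8.4 = 3669.456 m³.
RT60 = 0.161 × 3669.456 / 388.794 = 1.52 s.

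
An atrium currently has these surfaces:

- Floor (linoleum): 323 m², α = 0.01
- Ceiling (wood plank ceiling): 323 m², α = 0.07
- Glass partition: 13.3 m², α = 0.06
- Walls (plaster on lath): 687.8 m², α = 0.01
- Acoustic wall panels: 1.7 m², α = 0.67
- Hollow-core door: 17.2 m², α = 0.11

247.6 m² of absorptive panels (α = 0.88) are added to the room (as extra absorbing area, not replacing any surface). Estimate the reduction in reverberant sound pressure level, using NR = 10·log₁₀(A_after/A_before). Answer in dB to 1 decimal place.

A_before = Σ Sᵢαᵢ = 323×0.01 + 323×0.07 + 13.3×0.06 + 687.8×0.01 + 1.7×0.67 + 17.2×0.11 = 36.547 sabins.
Treatment contributes 247.6·0.88 = 217.888 sabins.
A_after = 36.547 + 217.888 = 254.435 sabins.
NR = 10·log₁₀(254.435/36.547) = 8.4 dB.

8.4 dB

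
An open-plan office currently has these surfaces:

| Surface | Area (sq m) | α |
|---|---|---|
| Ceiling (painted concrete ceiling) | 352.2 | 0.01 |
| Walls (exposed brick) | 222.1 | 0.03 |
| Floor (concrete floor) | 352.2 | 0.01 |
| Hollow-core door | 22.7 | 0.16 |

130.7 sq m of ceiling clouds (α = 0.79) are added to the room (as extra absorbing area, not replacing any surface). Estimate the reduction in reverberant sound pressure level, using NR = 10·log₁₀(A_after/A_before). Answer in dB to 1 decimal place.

8.4 dB

Equivalent absorption area: A_before = 352.2·0.01 + 222.1·0.03 + 352.2·0.01 + 22.7·0.16 = 17.339 sq m.
Treatment contributes 130.7·0.79 = 103.253 sabins.
A_after = 17.339 + 103.253 = 120.592 sabins.
Reduction = 10 log₁₀(A_after/A_before) = 10 log₁₀(6.9550) = 8.4 dB.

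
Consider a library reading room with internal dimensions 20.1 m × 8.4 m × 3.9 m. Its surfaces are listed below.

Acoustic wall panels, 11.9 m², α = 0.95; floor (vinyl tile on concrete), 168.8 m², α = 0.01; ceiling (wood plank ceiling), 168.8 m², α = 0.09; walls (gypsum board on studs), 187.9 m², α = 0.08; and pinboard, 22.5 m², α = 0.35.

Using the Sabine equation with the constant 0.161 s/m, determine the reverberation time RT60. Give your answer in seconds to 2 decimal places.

2.07 s

Equivalent absorption area: A = 11.9*0.95 + 168.8*0.01 + 168.8*0.09 + 187.9*0.08 + 22.5*0.35 = 51.092 m².
V = 20.1·8.4·3.9 = 658.476 m³.
Sabine: RT60 = 0.161 × 658.476 / 51.092 = 2.07 s.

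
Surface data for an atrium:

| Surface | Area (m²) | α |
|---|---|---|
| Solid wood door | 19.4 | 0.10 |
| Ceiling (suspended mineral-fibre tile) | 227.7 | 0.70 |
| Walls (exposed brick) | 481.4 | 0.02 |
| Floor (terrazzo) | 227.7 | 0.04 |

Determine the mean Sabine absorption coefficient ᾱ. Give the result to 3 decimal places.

S = Σ Sᵢ = 19.4 + 227.7 + 481.4 + 227.7 = 956.2 m².
Weighted sum Σ Sα = 180.066.
ᾱ = A/S = 0.188.

0.188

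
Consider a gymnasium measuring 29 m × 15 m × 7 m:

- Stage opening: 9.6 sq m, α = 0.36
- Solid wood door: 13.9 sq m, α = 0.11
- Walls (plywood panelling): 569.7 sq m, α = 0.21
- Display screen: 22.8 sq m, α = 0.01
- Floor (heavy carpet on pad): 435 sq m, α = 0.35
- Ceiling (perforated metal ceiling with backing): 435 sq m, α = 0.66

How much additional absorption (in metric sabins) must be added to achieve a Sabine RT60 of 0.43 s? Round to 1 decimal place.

575.9 sabins

Summing Sᵢαᵢ: 3.456 + 1.529 + 119.637 + 0.228 + 152.250 + 287.100 → A₁ = 564.200 sabins.
V = 3045 m³. Required absorption A₂ = 0.161 × 3045 / 0.43 = 1140.105 sabins.
Additional absorption ΔA = 1140.105 − 564.200 = 575.9 sabins.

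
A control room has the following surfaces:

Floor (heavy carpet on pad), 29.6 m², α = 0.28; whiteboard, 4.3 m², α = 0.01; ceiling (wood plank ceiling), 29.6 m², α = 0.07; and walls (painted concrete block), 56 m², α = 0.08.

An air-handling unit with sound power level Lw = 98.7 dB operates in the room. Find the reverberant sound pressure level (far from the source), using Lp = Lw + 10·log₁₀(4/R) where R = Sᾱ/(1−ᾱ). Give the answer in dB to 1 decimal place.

92.4 dB

A = 14.883 sabins; S = 119.5 m².
ᾱ = 0.1245, so room constant R = A/(1−ᾱ) = 16.999 m².
Lp = 98.7 + 10·log₁₀(4/16.999) = 98.7 + (-6.28) = 92.4 dB.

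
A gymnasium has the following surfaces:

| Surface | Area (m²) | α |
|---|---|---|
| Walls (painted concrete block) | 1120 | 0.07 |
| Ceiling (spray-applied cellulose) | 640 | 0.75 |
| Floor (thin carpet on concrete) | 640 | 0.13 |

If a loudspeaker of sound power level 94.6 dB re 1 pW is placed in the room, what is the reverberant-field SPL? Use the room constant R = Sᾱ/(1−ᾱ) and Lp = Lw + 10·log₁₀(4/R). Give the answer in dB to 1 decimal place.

71.2 dB

A = 641.600 sabins; S = 2400.0 m².
ᾱ = 641.600/2400.0 = 0.2673; R = Sᾱ/(1−ᾱ) = 641.600/(1−0.2673) = 875.665 m².
Lp = 94.6 + 10·log₁₀(4/875.665) = 94.6 + (-23.40) = 71.2 dB.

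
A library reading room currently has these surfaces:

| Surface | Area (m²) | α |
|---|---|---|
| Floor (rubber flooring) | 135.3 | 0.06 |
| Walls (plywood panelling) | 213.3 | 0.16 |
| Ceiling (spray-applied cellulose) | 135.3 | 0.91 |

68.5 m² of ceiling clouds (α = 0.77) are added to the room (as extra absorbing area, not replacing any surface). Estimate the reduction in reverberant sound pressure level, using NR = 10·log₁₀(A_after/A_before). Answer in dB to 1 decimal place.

1.2 dB

Summing Sᵢαᵢ: 8.118 + 34.128 + 123.123 → A_before = 165.369 sabins.
Added absorption = 68.5 × 0.77 = 52.745 sabins.
A_after = 165.369 + 52.745 = 218.114 sabins.
Reduction = 10 log₁₀(A_after/A_before) = 10 log₁₀(1.3190) = 1.2 dB.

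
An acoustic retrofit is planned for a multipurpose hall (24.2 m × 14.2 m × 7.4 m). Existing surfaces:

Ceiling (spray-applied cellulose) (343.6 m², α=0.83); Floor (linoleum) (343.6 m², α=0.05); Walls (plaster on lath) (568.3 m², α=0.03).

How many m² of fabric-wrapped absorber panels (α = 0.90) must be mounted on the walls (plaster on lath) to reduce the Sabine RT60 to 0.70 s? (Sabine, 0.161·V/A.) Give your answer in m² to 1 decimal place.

A₁ = Σ Sᵢαᵢ = 343.6·0.83 + 343.6·0.05 + 568.3·0.03 = 319.417 sabins.
Required A₂ = 0.161·2542.936/0.70 = 584.875 sabins.
ΔA needed = 584.875 − 319.417 = 265.458 sabins.
Net gain per m²: Δα = 0.90 − 0.03 = 0.87.
Area = ΔA/Δα = 265.458/0.87 = 305.1 m².

305.1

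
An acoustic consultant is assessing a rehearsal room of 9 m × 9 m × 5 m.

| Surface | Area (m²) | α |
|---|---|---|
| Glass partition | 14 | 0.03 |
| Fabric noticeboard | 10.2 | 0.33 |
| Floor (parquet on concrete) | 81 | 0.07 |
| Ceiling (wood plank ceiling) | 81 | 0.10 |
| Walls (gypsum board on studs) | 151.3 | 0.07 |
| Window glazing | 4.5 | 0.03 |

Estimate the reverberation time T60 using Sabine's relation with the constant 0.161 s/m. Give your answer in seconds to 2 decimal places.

2.31 s

Equivalent absorption area: A = 14×0.03 + 10.2×0.33 + 81×0.07 + 81×0.10 + 151.3×0.07 + 4.5×0.03 = 28.282 m².
V = 9·9·5 = 405 m³.
RT60 = 0.161 · V / A = 0.161 × 405 / 28.282 = 2.31 s.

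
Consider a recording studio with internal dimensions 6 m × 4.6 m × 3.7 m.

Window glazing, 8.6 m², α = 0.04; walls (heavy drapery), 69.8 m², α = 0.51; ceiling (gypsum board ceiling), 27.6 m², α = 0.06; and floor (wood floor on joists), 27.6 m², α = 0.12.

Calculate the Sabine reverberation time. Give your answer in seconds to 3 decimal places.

0.402 s

Summing Sᵢαᵢ: 0.344 + 35.598 + 1.656 + 3.312 → A = 40.910 sabins.
Room volume: 102.12 m³.
Sabine: RT60 = 0.161 × 102.12 / 40.910 = 0.402 s.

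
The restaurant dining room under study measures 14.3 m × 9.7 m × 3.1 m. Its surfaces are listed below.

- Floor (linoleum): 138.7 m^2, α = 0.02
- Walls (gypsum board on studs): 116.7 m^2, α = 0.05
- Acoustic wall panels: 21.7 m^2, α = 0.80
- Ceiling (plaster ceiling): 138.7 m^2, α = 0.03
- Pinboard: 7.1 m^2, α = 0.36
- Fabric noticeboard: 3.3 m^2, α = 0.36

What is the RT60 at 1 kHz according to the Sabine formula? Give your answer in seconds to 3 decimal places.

2.044 sec

Summing Sᵢαᵢ: 2.774 + 5.835 + 17.360 + 4.161 + 2.556 + 1.188 → A = 33.874 sabins.
Room volume: 430.001 m³.
T = 0.161 V/A = 0.161·430.001/33.874 = 2.044 s.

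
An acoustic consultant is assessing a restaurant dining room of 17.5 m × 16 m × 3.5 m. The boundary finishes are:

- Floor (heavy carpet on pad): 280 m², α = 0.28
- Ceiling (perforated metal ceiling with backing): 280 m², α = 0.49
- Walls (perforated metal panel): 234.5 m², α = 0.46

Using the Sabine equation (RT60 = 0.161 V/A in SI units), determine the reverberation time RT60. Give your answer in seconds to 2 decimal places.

0.49 s

A = Σ Sᵢαᵢ = 280×0.28 + 280×0.49 + 234.5×0.46 = 323.470 sabins.
Volume V = 17.5 × 16 × 3.5 = 980 m³.
T = 0.161 V/A = 0.161·980/323.470 = 0.49 s.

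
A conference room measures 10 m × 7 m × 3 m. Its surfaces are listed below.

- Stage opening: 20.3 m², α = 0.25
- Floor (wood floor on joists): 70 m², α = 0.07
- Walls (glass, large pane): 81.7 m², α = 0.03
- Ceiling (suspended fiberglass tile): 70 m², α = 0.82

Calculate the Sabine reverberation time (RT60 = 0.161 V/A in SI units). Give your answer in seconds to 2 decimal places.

Equivalent absorption area: A = 20.3·0.25 + 70·0.07 + 81.7·0.03 + 70·0.82 = 69.826 m².
Room volume: 210 m³.
RT60 = 0.161 · V / A = 0.161 × 210 / 69.826 = 0.48 s.

0.48 s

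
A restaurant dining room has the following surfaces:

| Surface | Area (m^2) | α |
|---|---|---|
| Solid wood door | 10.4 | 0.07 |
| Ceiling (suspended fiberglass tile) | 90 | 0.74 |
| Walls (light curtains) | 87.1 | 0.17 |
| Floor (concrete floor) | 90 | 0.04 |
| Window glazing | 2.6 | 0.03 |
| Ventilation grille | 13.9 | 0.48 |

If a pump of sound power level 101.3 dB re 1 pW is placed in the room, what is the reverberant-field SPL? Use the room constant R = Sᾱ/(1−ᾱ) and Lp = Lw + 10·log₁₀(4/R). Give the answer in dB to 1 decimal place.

Σ(Sᵢαᵢ) = 10.4·0.07 + 90·0.74 + 87.1·0.17 + 90·0.04 + 2.6·0.03 + 13.9·0.48 = 92.485; total area S = 294.0 m^2.
ᾱ = 0.3146, so room constant R = A/(1−ᾱ) = 134.936 m^2.
Lp = 101.3 + 10·log₁₀(4/134.936) = 101.3 + (-15.28) = 86.0 dB.

86.0 dB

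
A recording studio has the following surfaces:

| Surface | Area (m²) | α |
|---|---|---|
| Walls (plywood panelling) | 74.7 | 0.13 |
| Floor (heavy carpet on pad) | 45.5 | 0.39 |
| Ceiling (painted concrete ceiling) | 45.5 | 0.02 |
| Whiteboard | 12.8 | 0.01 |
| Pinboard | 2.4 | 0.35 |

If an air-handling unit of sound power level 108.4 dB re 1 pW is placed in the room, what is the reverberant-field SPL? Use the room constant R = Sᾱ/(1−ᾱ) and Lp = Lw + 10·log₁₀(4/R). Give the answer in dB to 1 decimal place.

Σ(Sᵢαᵢ) = 74.7·0.13 + 45.5·0.39 + 45.5·0.02 + 12.8·0.01 + 2.4·0.35 = 29.334; total area S = 180.9 m².
ᾱ = 0.1622, so room constant R = A/(1−ᾱ) = 35.013 m².
Lp = Lw + 10 log₁₀(4/R) = 108.4 -9.42 = 99.0 dB.

99.0 dB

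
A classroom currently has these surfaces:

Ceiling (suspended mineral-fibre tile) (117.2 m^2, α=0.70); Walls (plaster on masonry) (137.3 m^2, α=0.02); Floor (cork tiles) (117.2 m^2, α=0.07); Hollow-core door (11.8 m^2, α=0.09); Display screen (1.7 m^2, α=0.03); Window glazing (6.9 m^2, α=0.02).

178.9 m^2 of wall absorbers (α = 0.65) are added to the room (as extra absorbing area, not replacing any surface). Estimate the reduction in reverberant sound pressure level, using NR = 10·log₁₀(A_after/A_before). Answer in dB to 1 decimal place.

Total absorption A_before = 117.2×0.70 + 137.3×0.02 + 117.2×0.07 + 11.8×0.09 + 1.7×0.03 + 6.9×0.02
  = 82.040 + 2.746 + 8.204 + 1.062 + 0.051 + 0.138 = 94.241 m^2 sabins.
Added absorption = 178.9 × 0.65 = 116.285 sabins.
A_after = 94.241 + 116.285 = 210.526 sabins.
Reduction = 10 log₁₀(A_after/A_before) = 10 log₁₀(2.2339) = 3.5 dB.

3.5 dB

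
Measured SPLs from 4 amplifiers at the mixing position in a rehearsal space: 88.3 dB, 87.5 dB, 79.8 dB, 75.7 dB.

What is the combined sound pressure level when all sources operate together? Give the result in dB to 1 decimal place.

91.4 dB

Sum in the linear (power) domain: Σ 10^(Lᵢ/10) = 10^(88.3/10) + 10^(87.5/10) + 10^(79.8/10) + 10^(75.7/10) = 1.371e+09.
L_total = 10·log₁₀(1.371e+09) = 91.4 dB.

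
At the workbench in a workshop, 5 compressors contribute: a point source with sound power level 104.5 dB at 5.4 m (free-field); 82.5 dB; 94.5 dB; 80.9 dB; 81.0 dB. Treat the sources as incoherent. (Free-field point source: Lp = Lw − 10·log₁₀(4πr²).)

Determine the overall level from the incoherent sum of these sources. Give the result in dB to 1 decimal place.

95.2 dB

Source at 5.4 m: Lp = 104.5 − 10·log₁₀(4π·5.4²) = 104.5 − 10·log₁₀(366.435) = 78.9 dB.
Sum in the linear (power) domain: Σ 10^(Lᵢ/10) = 10^(78.9/10) + 10^(82.5/10) + 10^(94.5/10) + 10^(80.9/10) + 10^(81.0/10) = 3.323e+09.
L_total = 10·log₁₀(3.323e+09) = 95.2 dB.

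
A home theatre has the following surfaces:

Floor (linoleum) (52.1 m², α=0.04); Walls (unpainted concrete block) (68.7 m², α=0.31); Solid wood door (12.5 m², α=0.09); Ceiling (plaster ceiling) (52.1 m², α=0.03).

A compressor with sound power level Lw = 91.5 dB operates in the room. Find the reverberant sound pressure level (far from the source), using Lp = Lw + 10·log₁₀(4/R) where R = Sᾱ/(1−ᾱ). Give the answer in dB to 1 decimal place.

A = 26.069 sabins; S = 185.4 m².
ᾱ = 26.069/185.4 = 0.1406; R = Sᾱ/(1−ᾱ) = 26.069/(1−0.1406) = 30.334 m².
Lp = Lw + 10 log₁₀(4/R) = 91.5 -8.80 = 82.7 dB.

82.7 dB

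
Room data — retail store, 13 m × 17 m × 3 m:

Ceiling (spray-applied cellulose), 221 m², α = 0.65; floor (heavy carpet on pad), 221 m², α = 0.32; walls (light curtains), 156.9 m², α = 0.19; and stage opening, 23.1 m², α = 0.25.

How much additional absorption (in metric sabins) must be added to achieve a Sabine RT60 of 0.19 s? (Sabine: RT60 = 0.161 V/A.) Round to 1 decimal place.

311.8 sabins

Summing Sᵢαᵢ: 143.650 + 70.720 + 29.811 + 5.775 → A₁ = 249.956 sabins.
For T = 0.19 s, need A₂ = 0.161·V/T = 0.161·663/0.19 = 561.805 sabins.
Shortfall: 561.805 − 249.956 = 311.8 sabins.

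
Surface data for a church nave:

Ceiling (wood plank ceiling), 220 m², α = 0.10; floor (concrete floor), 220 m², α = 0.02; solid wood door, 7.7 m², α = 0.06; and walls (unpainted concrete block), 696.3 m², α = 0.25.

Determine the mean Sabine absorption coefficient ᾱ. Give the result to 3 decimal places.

Total surface area S = 1144.0 m².
Weighted sum Σ Sα = 200.937.
ᾱ = A/S = 0.176.

0.176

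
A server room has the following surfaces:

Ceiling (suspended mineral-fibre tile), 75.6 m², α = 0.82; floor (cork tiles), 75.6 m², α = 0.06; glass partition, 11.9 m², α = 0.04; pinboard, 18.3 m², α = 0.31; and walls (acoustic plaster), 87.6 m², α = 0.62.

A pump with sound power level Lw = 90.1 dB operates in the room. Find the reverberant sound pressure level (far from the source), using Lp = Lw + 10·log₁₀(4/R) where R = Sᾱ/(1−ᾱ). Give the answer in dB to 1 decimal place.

72.3 dB

A = 126.989 sabins; S = 269.0 m².
ᾱ = 0.4721, so room constant R = A/(1−ᾱ) = 240.555 m².
Lp = Lw + 10 log₁₀(4/R) = 90.1 -17.79 = 72.3 dB.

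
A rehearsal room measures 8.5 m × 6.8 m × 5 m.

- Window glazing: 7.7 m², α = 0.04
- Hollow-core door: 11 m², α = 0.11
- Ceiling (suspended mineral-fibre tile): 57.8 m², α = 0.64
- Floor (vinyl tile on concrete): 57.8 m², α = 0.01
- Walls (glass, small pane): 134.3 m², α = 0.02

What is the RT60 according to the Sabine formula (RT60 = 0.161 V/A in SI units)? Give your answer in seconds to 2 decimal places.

1.11 s

Equivalent absorption area: A = 7.7·0.04 + 11·0.11 + 57.8·0.64 + 57.8·0.01 + 134.3·0.02 = 41.774 m².
Volume V = 8.5 × 6.8 × 5 = 289 m³.
Sabine: RT60 = 0.161 × 289 / 41.774 = 1.11 s.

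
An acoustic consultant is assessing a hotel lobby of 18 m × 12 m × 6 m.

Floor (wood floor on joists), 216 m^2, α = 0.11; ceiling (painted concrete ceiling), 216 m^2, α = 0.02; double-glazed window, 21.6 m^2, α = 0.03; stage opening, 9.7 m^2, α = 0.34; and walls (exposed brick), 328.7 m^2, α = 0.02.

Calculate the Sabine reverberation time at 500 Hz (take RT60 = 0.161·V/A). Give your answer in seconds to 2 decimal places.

A = Σ Sᵢαᵢ = 216·0.11 + 216·0.02 + 21.6·0.03 + 9.7·0.34 + 328.7·0.02 = 38.600 sabins.
V = 18·12·6 = 1296 m³.
T = 0.161 V/A = 0.161·1296/38.600 = 5.41 s.

5.41 s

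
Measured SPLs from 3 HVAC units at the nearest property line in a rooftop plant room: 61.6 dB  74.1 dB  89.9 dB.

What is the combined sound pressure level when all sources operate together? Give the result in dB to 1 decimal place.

Sum in the linear (power) domain: Σ 10^(Lᵢ/10) = 10^(61.6/10) + 10^(74.1/10) + 10^(89.9/10) = 1.004e+09.
Combined level = 10 log₁₀(1.004e+09) = 90.0 dB.

90.0 dB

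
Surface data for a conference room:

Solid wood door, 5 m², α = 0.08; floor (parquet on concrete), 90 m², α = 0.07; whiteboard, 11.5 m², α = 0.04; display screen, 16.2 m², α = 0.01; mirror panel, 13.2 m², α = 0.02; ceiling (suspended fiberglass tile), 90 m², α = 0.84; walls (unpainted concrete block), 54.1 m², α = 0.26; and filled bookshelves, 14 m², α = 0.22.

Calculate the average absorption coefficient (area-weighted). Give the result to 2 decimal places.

0.34

S = Σ Sᵢ = 5 + 90 + 11.5 + 16.2 + 13.2 + 90 + 54.1 + 14 = 294.0 m².
A = 5×0.08 + 90×0.07 + 11.5×0.04 + 16.2×0.01 + 13.2×0.02 + 90×0.84 + 54.1×0.26 + 14×0.22 = 100.332 sabins.
ᾱ = 100.332 / 294.0 = 0.34.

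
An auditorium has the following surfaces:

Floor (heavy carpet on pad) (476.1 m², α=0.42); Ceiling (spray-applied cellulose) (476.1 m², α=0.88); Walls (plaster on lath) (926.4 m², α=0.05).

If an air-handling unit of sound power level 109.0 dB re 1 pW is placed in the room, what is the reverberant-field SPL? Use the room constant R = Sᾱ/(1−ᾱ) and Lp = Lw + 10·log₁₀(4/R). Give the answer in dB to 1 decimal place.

84.9 dB

Σ(Sᵢαᵢ) = 476.1×0.42 + 476.1×0.88 + 926.4×0.05 = 665.250; total area S = 1878.6 m².
ᾱ = 0.3541, so room constant R = A/(1−ᾱ) = 1029.958 m².
Lp = Lw + 10 log₁₀(4/R) = 109.0 -24.11 = 84.9 dB.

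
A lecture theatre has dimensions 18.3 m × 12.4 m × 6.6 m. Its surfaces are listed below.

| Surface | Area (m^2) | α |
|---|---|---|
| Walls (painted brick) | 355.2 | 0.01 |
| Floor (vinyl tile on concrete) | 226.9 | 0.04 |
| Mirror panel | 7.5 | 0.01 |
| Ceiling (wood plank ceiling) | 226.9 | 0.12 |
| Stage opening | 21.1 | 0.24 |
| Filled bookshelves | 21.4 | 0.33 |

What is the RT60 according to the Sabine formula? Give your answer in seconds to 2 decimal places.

Total absorption A = 355.2·0.01 + 226.9·0.04 + 7.5·0.01 + 226.9·0.12 + 21.1·0.24 + 21.4·0.33
  = 3.552 + 9.076 + 0.075 + 27.228 + 5.064 + 7.062 = 52.057 m^2 sabins.
Room volume: 1497.672 m³.
RT60 = 0.161 · V / A = 0.161 × 1497.672 / 52.057 = 4.63 s.

4.63 s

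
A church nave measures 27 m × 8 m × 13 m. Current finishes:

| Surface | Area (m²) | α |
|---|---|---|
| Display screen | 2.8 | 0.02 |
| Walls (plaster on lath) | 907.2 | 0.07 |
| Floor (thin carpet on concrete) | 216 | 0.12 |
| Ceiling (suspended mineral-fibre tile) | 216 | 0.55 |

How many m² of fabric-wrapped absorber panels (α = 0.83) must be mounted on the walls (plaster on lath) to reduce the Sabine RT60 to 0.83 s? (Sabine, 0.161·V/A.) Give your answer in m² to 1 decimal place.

Equivalent absorption area: A₁ = 2.8×0.02 + 907.2×0.07 + 216×0.12 + 216×0.55 = 208.280 m².
V = 2808 m³. Target absorption A₂ = 0.161 × 2808 / 0.83 = 544.684 sabins.
ΔA needed = 544.684 − 208.280 = 336.404 sabins.
Each m² of panel replacing the walls (plaster on lath) adds (0.83 − 0.07) = 0.76 sabins.
Area = ΔA/Δα = 336.404/0.76 = 442.6 m².

442.6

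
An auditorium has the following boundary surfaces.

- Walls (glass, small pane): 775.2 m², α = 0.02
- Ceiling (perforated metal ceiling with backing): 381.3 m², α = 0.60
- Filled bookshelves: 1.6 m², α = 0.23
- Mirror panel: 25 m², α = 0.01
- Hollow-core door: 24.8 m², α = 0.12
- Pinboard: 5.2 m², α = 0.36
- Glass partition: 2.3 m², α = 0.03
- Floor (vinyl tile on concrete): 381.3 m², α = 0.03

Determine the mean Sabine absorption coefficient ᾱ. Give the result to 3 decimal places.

Total surface area S = 1596.7 m².
Weighted sum Σ Sα = 261.258.
ᾱ = 261.258 / 1596.7 = 0.164.

0.164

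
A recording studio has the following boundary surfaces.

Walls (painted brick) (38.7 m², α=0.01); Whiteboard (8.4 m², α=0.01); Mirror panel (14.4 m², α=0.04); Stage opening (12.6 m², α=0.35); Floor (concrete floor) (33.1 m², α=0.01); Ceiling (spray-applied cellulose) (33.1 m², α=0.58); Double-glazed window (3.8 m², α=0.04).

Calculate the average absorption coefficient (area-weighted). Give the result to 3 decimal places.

Total surface area S = 144.1 m².
A = 38.7×0.01 + 8.4×0.01 + 14.4×0.04 + 12.6×0.35 + 33.1×0.01 + 33.1×0.58 + 3.8×0.04 = 25.138 sabins.
ᾱ = A/S = 0.174.

0.174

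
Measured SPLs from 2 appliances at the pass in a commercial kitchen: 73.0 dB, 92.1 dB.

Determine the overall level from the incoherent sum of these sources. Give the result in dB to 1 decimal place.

Σ 10^(Lᵢ/10) = 1.642e+09.
Back to dB: 10·log₁₀ Σ = 92.2 dB.

92.2 dB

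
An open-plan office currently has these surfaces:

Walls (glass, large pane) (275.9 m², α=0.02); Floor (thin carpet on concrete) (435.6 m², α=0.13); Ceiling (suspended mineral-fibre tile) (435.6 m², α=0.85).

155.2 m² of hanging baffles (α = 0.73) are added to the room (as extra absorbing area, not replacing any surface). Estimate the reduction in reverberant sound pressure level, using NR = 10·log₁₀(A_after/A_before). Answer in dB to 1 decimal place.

1.0 dB

Total absorption A_before = 275.9×0.02 + 435.6×0.13 + 435.6×0.85
  = 5.518 + 56.628 + 370.260 = 432.406 m² sabins.
Added absorption = 155.2 × 0.73 = 113.296 sabins.
A_after = 432.406 + 113.296 = 545.702 sabins.
NR = 10·log₁₀(545.702/432.406) = 1.0 dB.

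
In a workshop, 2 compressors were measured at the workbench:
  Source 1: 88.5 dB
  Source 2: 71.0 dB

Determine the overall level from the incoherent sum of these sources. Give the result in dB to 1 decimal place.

Σ 10^(Lᵢ/10) = 7.205e+08.
L_total = 10·log₁₀(7.205e+08) = 88.6 dB.

88.6 dB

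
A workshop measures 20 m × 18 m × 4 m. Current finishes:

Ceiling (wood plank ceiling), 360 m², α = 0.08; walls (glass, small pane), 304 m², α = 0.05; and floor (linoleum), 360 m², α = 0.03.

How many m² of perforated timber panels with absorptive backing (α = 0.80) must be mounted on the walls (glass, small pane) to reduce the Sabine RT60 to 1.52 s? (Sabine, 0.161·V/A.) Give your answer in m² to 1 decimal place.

130.3

Equivalent absorption area: A₁ = 360*0.08 + 304*0.05 + 360*0.03 = 54.800 m².
Required A₂ = 0.161·1440/1.52 = 152.526 sabins.
Absorption to add: 152.526 − 54.800 = 97.726 sabins.
Net gain per m²: Δα = 0.80 − 0.05 = 0.75.
Panel area = 97.726 / 0.75 = 130.3 m².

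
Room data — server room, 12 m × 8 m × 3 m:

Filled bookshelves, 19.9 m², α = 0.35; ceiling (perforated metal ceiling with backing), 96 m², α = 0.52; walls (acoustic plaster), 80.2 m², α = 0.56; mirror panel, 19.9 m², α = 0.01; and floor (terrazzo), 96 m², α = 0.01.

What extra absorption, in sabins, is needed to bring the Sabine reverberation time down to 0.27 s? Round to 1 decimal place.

A₁ = Σ Sᵢαᵢ = 19.9*0.35 + 96*0.52 + 80.2*0.56 + 19.9*0.01 + 96*0.01 = 102.956 sabins.
For T = 0.27 s, need A₂ = 0.161·V/T = 0.161·288/0.27 = 171.733 sabins.
Additional absorption ΔA = 171.733 − 102.956 = 68.8 sabins.

68.8 sabins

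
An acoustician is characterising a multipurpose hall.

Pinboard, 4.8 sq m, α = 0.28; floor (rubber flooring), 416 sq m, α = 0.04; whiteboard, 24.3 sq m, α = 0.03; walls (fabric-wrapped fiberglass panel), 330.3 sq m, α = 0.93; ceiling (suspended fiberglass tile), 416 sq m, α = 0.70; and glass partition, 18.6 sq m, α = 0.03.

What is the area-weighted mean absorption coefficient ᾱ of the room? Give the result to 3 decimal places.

0.510

Total surface area S = 1210.0 sq m.
Weighted sum Σ Sα = 617.650.
ᾱ = A/S = 0.510.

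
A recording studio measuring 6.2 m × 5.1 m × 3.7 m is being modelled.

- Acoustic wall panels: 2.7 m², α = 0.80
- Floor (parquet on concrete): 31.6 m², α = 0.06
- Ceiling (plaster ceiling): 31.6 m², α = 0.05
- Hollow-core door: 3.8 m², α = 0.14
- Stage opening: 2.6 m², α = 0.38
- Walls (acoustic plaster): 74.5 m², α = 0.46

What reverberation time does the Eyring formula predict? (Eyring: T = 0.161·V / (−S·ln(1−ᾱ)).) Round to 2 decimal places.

S = Σ Sᵢ = 146.8 m².
Absorption A = 2.7·0.80 + 31.6·0.06 + 31.6·0.05 + 3.8·0.14 + 2.6·0.38 + 74.5·0.46 = 41.426 sabins.
Mean coefficient ᾱ = A/S = 0.2822.
−S·ln(1−ᾱ) = −146.8 × ln(1 − 0.2822) = 48.674.
V = 6.2 × 5.1 × 3.7 = 116.994 m³.
T = 0.161·V/[−S·ln(1−ᾱ)] = 0.161·116.994/48.674 = 0.39 s.

0.39 s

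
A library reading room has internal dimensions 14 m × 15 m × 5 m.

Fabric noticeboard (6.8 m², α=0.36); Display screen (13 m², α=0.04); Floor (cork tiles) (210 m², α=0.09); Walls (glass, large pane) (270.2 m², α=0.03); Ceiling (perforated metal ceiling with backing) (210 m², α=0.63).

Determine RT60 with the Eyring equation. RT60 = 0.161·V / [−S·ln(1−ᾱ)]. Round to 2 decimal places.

0.92 s

S = Σ Sᵢ = 710.0 m².
Σ(Sᵢαᵢ) = 6.8·0.36 + 13·0.04 + 210·0.09 + 270.2·0.03 + 210·0.63 = 162.274.
ᾱ = 162.274 / 710.0 = 0.2286.
Eyring denominator: −S ln(1−ᾱ) = 184.279.
V = 14 × 15 × 5 = 1050 m³.
RT60 = 0.161 × 1050 / 184.279 = 0.92 s.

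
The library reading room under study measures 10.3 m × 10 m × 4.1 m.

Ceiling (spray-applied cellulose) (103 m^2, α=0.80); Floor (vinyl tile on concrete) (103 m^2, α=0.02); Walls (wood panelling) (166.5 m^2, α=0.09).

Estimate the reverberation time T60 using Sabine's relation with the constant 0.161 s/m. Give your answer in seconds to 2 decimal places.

0.68 s

Equivalent absorption area: A = 103*0.80 + 103*0.02 + 166.5*0.09 = 99.445 m^2.
Volume V = 10.3 × 10 × 4.1 = 422.3 m³.
T = 0.161 V/A = 0.161·422.3/99.445 = 0.68 s.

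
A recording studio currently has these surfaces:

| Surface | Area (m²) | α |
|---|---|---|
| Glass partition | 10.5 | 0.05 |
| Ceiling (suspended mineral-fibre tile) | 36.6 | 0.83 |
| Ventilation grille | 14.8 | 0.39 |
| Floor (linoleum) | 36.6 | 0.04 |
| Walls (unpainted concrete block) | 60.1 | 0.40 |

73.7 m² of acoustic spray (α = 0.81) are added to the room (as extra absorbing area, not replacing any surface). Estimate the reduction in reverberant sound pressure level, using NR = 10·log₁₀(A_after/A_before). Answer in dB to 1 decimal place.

Summing Sᵢαᵢ: 0.525 + 30.378 + 5.772 + 1.464 + 24.040 → A_before = 62.179 sabins.
Treatment contributes 73.7·0.81 = 59.697 sabins.
A_after = 62.179 + 59.697 = 121.876 sabins.
Reduction = 10 log₁₀(A_after/A_before) = 10 log₁₀(1.9601) = 2.9 dB.

2.9 dB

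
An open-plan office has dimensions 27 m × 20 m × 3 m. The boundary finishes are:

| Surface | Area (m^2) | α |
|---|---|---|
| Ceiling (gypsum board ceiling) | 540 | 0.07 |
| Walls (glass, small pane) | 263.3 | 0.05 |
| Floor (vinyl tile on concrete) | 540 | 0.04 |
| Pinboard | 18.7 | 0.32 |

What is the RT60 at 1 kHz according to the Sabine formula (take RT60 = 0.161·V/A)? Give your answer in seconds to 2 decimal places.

Equivalent absorption area: A = 540×0.07 + 263.3×0.05 + 540×0.04 + 18.7×0.32 = 78.549 m^2.
Volume V = 27 × 20 × 3 = 1620 m³.
T = 0.161 V/A = 0.161·1620/78.549 = 3.32 s.

3.32 seconds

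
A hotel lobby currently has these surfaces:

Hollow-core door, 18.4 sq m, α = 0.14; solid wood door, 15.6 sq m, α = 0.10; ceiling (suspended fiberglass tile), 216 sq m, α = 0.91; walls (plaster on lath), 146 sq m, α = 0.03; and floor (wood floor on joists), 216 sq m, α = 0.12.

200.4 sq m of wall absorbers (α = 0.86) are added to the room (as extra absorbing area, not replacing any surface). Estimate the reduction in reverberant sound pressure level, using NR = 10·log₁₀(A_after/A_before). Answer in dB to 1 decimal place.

2.4 dB

Summing Sᵢαᵢ: 2.576 + 1.560 + 196.560 + 4.380 + 25.920 → A_before = 230.996 sabins.
Added absorption = 200.4 × 0.86 = 172.344 sabins.
New total A_after = 403.340 sabins.
Reduction = 10 log₁₀(A_after/A_before) = 10 log₁₀(1.7461) = 2.4 dB.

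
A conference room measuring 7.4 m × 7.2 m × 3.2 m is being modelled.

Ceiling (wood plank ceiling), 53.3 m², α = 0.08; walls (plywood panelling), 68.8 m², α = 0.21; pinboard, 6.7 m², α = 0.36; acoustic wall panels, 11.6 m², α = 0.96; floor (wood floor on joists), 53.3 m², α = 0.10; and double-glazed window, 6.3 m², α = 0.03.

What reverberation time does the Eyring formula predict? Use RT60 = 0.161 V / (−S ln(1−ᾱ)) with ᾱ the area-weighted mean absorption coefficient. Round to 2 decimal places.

0.66 seconds

Total surface area S = 53.3 + 68.8 + 6.7 + 11.6 + 53.3 + 6.3 = 200.0 m².
Absorption A = 53.3×0.08 + 68.8×0.21 + 6.7×0.36 + 11.6×0.96 + 53.3×0.10 + 6.3×0.03 = 37.779 sabins.
ᾱ = 37.779 / 200.0 = 0.1889.
−S·ln(1−ᾱ) = −200.0 × ln(1 − 0.1889) = 41.873.
V = 7.4 × 7.2 × 3.2 = 170.496 m³.
T = 0.161·V/[−S·ln(1−ᾱ)] = 0.161·170.496/41.873 = 0.66 s.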